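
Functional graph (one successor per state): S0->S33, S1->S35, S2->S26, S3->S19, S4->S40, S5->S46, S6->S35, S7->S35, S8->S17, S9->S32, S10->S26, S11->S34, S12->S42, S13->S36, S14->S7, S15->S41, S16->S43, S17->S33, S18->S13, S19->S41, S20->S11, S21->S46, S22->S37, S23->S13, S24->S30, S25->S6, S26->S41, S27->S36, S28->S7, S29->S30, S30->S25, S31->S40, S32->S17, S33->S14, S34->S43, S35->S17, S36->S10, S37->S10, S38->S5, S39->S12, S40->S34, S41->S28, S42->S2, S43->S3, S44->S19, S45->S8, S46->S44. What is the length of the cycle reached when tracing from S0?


Trace from S0 until a state repeats:
  S0 -> S33 -> S14 -> S7 -> S35 -> S17 -> S33
S33 first seen at step 1, revisited at step 6.
Cycle length = 6 - 1 = 5

5


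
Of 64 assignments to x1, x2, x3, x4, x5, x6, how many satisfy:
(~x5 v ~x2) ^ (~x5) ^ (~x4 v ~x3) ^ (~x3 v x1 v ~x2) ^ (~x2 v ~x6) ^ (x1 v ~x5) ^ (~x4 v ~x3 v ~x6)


CNF with 7 clauses over 6 vars (64 assignments).
An assignment satisfies CNF iff every clause has >=1 true literal.
Check each row (bits = x1,x2,x3,x4,x5,x6; clause T/F shown):
  row 0 [000000]: clauses=TTTTTTT -> 1
  row 1 [000001]: clauses=TTTTTTT -> 1
  row 2 [000010]: clauses=TFTTTFT -> 0
  row 3 [000011]: clauses=TFTTTFT -> 0
  row 4 [000100]: clauses=TTTTTTT -> 1
  (every remaining row is evaluated the same way; all 64 results are listed next)
Full result column, 8 rows per line (x1,x2,x3 fixed per line; x4,x5,x6 runs 000..111 left to right):
  rows 0-7 [x1,x2,x3=000]: 11001100  (ones: 4)
  rows 8-15 [x1,x2,x3=001]: 11000000  (ones: 2)
  rows 16-23 [x1,x2,x3=010]: 10001000  (ones: 2)
  rows 24-31 [x1,x2,x3=011]: 00000000  (ones: 0)
  rows 32-39 [x1,x2,x3=100]: 11001100  (ones: 4)
  rows 40-47 [x1,x2,x3=101]: 11000000  (ones: 2)
  rows 48-55 [x1,x2,x3=110]: 10001000  (ones: 2)
  rows 56-63 [x1,x2,x3=111]: 10000000  (ones: 1)
Satisfying assignments = 4+2+2+0+4+2+2+1 = 17

17


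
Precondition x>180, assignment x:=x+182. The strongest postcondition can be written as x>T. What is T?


Formula: sp(P, x:=E) = exists old_x. (x = E[old_x/x]) AND P[old_x/x] (old_x is the value of x before the assignment; eliminate old_x by solving x = E[old_x/x] for old_x)
Step 1: Precondition P: x>180, i.e. old_x > 180
Step 2: Assignment gives x = old_x + 182, so old_x = x - 182
Step 3: Substitute into P: x - 182 > 180
Step 4: Simplify: x > 180+182 = 362

362


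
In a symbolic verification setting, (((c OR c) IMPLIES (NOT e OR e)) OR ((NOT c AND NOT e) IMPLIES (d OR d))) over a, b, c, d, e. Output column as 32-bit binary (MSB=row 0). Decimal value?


Formula: (((c OR c) IMPLIES (NOT e OR e)) OR ((NOT c AND NOT e) IMPLIES (d OR d))) over a, b, c, d, e (32 rows)
Evaluate each row (bits = a,b,c,d,e, MSB first):
  row 0 [00000]: (((0 OR 0) IMPLIES (NOT 0 OR 0)) OR ((NOT 0 AND NOT 0) IMPLIES (0 OR 0))) -> 1
  row 1 [00001]: (((0 OR 0) IMPLIES (NOT 1 OR 1)) OR ((NOT 0 AND NOT 1) IMPLIES (0 OR 0))) -> 1
  row 2 [00010]: (((0 OR 0) IMPLIES (NOT 0 OR 0)) OR ((NOT 0 AND NOT 0) IMPLIES (1 OR 1))) -> 1
  row 3 [00011]: (((0 OR 0) IMPLIES (NOT 1 OR 1)) OR ((NOT 0 AND NOT 1) IMPLIES (1 OR 1))) -> 1
  row 4 [00100]: (((1 OR 1) IMPLIES (NOT 0 OR 0)) OR ((NOT 1 AND NOT 0) IMPLIES (0 OR 0))) -> 1
  row 5 [00101]: (((1 OR 1) IMPLIES (NOT 1 OR 1)) OR ((NOT 1 AND NOT 1) IMPLIES (0 OR 0))) -> 1
  row 6 [00110]: (((1 OR 1) IMPLIES (NOT 0 OR 0)) OR ((NOT 1 AND NOT 0) IMPLIES (1 OR 1))) -> 1
  row 7 [00111]: (((1 OR 1) IMPLIES (NOT 1 OR 1)) OR ((NOT 1 AND NOT 1) IMPLIES (1 OR 1))) -> 1
  row 8 [01000]: (((0 OR 0) IMPLIES (NOT 0 OR 0)) OR ((NOT 0 AND NOT 0) IMPLIES (0 OR 0))) -> 1
  row 9 [01001]: (((0 OR 0) IMPLIES (NOT 1 OR 1)) OR ((NOT 0 AND NOT 1) IMPLIES (0 OR 0))) -> 1
  row 10 [01010]: (((0 OR 0) IMPLIES (NOT 0 OR 0)) OR ((NOT 0 AND NOT 0) IMPLIES (1 OR 1))) -> 1
  row 11 [01011]: (((0 OR 0) IMPLIES (NOT 1 OR 1)) OR ((NOT 0 AND NOT 1) IMPLIES (1 OR 1))) -> 1
  row 12 [01100]: (((1 OR 1) IMPLIES (NOT 0 OR 0)) OR ((NOT 1 AND NOT 0) IMPLIES (0 OR 0))) -> 1
  row 13 [01101]: (((1 OR 1) IMPLIES (NOT 1 OR 1)) OR ((NOT 1 AND NOT 1) IMPLIES (0 OR 0))) -> 1
  row 14 [01110]: (((1 OR 1) IMPLIES (NOT 0 OR 0)) OR ((NOT 1 AND NOT 0) IMPLIES (1 OR 1))) -> 1
  row 15 [01111]: (((1 OR 1) IMPLIES (NOT 1 OR 1)) OR ((NOT 1 AND NOT 1) IMPLIES (1 OR 1))) -> 1
  row 16 [10000]: (((0 OR 0) IMPLIES (NOT 0 OR 0)) OR ((NOT 0 AND NOT 0) IMPLIES (0 OR 0))) -> 1
  row 17 [10001]: (((0 OR 0) IMPLIES (NOT 1 OR 1)) OR ((NOT 0 AND NOT 1) IMPLIES (0 OR 0))) -> 1
  row 18 [10010]: (((0 OR 0) IMPLIES (NOT 0 OR 0)) OR ((NOT 0 AND NOT 0) IMPLIES (1 OR 1))) -> 1
  row 19 [10011]: (((0 OR 0) IMPLIES (NOT 1 OR 1)) OR ((NOT 0 AND NOT 1) IMPLIES (1 OR 1))) -> 1
  row 20 [10100]: (((1 OR 1) IMPLIES (NOT 0 OR 0)) OR ((NOT 1 AND NOT 0) IMPLIES (0 OR 0))) -> 1
  row 21 [10101]: (((1 OR 1) IMPLIES (NOT 1 OR 1)) OR ((NOT 1 AND NOT 1) IMPLIES (0 OR 0))) -> 1
  row 22 [10110]: (((1 OR 1) IMPLIES (NOT 0 OR 0)) OR ((NOT 1 AND NOT 0) IMPLIES (1 OR 1))) -> 1
  row 23 [10111]: (((1 OR 1) IMPLIES (NOT 1 OR 1)) OR ((NOT 1 AND NOT 1) IMPLIES (1 OR 1))) -> 1
  row 24 [11000]: (((0 OR 0) IMPLIES (NOT 0 OR 0)) OR ((NOT 0 AND NOT 0) IMPLIES (0 OR 0))) -> 1
  row 25 [11001]: (((0 OR 0) IMPLIES (NOT 1 OR 1)) OR ((NOT 0 AND NOT 1) IMPLIES (0 OR 0))) -> 1
  row 26 [11010]: (((0 OR 0) IMPLIES (NOT 0 OR 0)) OR ((NOT 0 AND NOT 0) IMPLIES (1 OR 1))) -> 1
  row 27 [11011]: (((0 OR 0) IMPLIES (NOT 1 OR 1)) OR ((NOT 0 AND NOT 1) IMPLIES (1 OR 1))) -> 1
  row 28 [11100]: (((1 OR 1) IMPLIES (NOT 0 OR 0)) OR ((NOT 1 AND NOT 0) IMPLIES (0 OR 0))) -> 1
  row 29 [11101]: (((1 OR 1) IMPLIES (NOT 1 OR 1)) OR ((NOT 1 AND NOT 1) IMPLIES (0 OR 0))) -> 1
  row 30 [11110]: (((1 OR 1) IMPLIES (NOT 0 OR 0)) OR ((NOT 1 AND NOT 0) IMPLIES (1 OR 1))) -> 1
  row 31 [11111]: (((1 OR 1) IMPLIES (NOT 1 OR 1)) OR ((NOT 1 AND NOT 1) IMPLIES (1 OR 1))) -> 1
Full result column, 4 rows per line (a,b,c fixed per line; d,e runs 00..11 left to right):
  rows 0-3 [a,b,c=000]: 1111  = hex F
  rows 4-7 [a,b,c=001]: 1111  = hex F
  rows 8-11 [a,b,c=010]: 1111  = hex F
  rows 12-15 [a,b,c=011]: 1111  = hex F
  rows 16-19 [a,b,c=100]: 1111  = hex F
  rows 20-23 [a,b,c=101]: 1111  = hex F
  rows 24-27 [a,b,c=110]: 1111  = hex F
  rows 28-31 [a,b,c=111]: 1111  = hex F
Output column (row 0 .. row 31) = 11111111111111111111111111111111
Output column grouped in 4s = 1111 1111 1111 1111 1111 1111 1111 1111 = 0xFFFFFFFF
Convert to decimal digit by digit (value = value*16 + digit):
  F -> 15
  15*16 + 15 (F) = 255
  255*16 + 15 (F) = 4095
  4095*16 + 15 (F) = 65535
  65535*16 + 15 (F) = 1048575
  1048575*16 + 15 (F) = 16777215
  16777215*16 + 15 (F) = 268435455
  268435455*16 + 15 (F) = 4294967295
Decimal = 4294967295

4294967295


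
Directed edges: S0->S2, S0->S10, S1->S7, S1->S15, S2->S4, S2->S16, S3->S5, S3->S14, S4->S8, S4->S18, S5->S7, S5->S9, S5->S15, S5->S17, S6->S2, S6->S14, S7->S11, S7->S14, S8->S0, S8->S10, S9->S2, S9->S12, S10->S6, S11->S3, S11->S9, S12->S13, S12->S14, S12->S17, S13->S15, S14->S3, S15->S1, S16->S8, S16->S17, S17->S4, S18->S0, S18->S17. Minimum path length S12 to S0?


BFS layer-by-layer from S12:
  dist 0: {S12}
  dist 1: {S13, S14, S17}
  dist 2: {S3, S4, S15}
  dist 3: {S1, S5, S8, S18}
  dist 4: {S0, S7, S9, S10}
  -> S0 reached at distance 4
Shortest path length = 4

4


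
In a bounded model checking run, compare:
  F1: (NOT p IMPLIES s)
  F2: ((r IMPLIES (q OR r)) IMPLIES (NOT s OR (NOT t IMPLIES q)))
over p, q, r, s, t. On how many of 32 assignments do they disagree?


F1 = (NOT p IMPLIES s)
F2 = ((r IMPLIES (q OR r)) IMPLIES (NOT s OR (NOT t IMPLIES q)))
Evaluate both on each of 32 rows (bits = p,q,r,s,t):
  row 0 [00000]: F1=0 F2=1 (differ) -> 1
  row 1 [00001]: F1=0 F2=1 (differ) -> 1
  row 2 [00010]: F1=1 F2=0 (differ) -> 1
  row 3 [00011]: F1=1 F2=1 -> 0
  row 4 [00100]: F1=0 F2=1 (differ) -> 1
  row 5 [00101]: F1=0 F2=1 (differ) -> 1
  row 6 [00110]: F1=1 F2=0 (differ) -> 1
  row 7 [00111]: F1=1 F2=1 -> 0
  row 8 [01000]: F1=0 F2=1 (differ) -> 1
  row 9 [01001]: F1=0 F2=1 (differ) -> 1
  row 10 [01010]: F1=1 F2=1 -> 0
  row 11 [01011]: F1=1 F2=1 -> 0
  row 12 [01100]: F1=0 F2=1 (differ) -> 1
  row 13 [01101]: F1=0 F2=1 (differ) -> 1
  row 14 [01110]: F1=1 F2=1 -> 0
  row 15 [01111]: F1=1 F2=1 -> 0
  row 16 [10000]: F1=1 F2=1 -> 0
  row 17 [10001]: F1=1 F2=1 -> 0
  row 18 [10010]: F1=1 F2=0 (differ) -> 1
  row 19 [10011]: F1=1 F2=1 -> 0
  row 20 [10100]: F1=1 F2=1 -> 0
  row 21 [10101]: F1=1 F2=1 -> 0
  row 22 [10110]: F1=1 F2=0 (differ) -> 1
  row 23 [10111]: F1=1 F2=1 -> 0
  row 24 [11000]: F1=1 F2=1 -> 0
  row 25 [11001]: F1=1 F2=1 -> 0
  row 26 [11010]: F1=1 F2=1 -> 0
  row 27 [11011]: F1=1 F2=1 -> 0
  row 28 [11100]: F1=1 F2=1 -> 0
  row 29 [11101]: F1=1 F2=1 -> 0
  row 30 [11110]: F1=1 F2=1 -> 0
  row 31 [11111]: F1=1 F2=1 -> 0
Full result column, 8 rows per line (p,q fixed per line; r,s,t runs 000..111 left to right):
  rows 0-7 [p,q=00]: 11101110  (ones: 6)
  rows 8-15 [p,q=01]: 11001100  (ones: 4)
  rows 16-23 [p,q=10]: 00100010  (ones: 2)
  rows 24-31 [p,q=11]: 00000000  (ones: 0)
Disagreements = 6+4+2+0 = 12

12


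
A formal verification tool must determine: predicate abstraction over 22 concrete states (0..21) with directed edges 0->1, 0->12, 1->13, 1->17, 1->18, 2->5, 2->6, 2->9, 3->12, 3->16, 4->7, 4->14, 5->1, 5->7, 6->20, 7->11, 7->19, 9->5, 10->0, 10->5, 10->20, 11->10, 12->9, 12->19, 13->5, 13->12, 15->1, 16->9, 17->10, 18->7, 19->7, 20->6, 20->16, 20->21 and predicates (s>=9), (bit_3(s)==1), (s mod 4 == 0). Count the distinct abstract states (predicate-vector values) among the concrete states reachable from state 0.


BFS from 0:
Concrete reachable: {0, 1, 5, 6, 7, 9, 10, 11, 12, 13, 16, 17, 18, 19, 20, 21}
Abstract via predicates (s>=9), (bit_3(s)==1), (s mod 4 == 0):
  (0,0,0) <- {1, 5, 6, 7}
  (0,0,1) <- {0}
  (1,0,0) <- {17, 18, 19, 21}
  (1,0,1) <- {16, 20}
  (1,1,0) <- {9, 10, 11, 13}
  (1,1,1) <- {12}
Distinct abstract states = 6

6


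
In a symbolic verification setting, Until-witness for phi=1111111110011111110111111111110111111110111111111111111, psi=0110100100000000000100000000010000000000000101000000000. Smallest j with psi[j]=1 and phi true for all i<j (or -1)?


(phi U psi) at 0: need smallest j with psi[j]=1 and phi[i]=1 for all i in [0,j).
Scan from step 0:
  step 0: phi=1, psi=0 -> continue
  step 1: psi=1 and phi held for [0,1) -> witness found
Witness step = 1

1


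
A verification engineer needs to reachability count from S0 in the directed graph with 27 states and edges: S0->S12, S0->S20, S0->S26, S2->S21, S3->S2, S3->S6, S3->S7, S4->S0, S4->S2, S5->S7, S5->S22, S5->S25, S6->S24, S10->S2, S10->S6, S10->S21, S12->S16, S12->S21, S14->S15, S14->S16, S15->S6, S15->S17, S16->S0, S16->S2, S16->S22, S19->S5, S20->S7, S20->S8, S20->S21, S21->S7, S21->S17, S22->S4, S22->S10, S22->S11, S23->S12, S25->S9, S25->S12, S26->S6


BFS from S0:
  layer 0: {S0}
  layer 1: {S12, S20, S26}
  layer 2: {S6, S7, S8, S16, S21}
  layer 3: {S2, S17, S22, S24}
  layer 4: {S4, S10, S11}
Reachable set: {S0, S2, S4, S6, S7, S8, S10, S11, S12, S16, S17, S20, S21, S22, S24, S26}
Count = 16

16


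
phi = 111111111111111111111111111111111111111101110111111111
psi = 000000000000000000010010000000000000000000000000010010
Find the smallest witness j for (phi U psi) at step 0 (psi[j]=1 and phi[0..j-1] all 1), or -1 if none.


(phi U psi) at 0: need smallest j with psi[j]=1 and phi[i]=1 for all i in [0,j).
Scan from step 0:
  step 0: phi=1, psi=0 -> continue
  step 1: phi=1, psi=0 -> continue
  step 2: phi=1, psi=0 -> continue
  step 3: phi=1, psi=0 -> continue
  step 19: psi=1 and phi held for [0,19) -> witness found
Witness step = 19

19


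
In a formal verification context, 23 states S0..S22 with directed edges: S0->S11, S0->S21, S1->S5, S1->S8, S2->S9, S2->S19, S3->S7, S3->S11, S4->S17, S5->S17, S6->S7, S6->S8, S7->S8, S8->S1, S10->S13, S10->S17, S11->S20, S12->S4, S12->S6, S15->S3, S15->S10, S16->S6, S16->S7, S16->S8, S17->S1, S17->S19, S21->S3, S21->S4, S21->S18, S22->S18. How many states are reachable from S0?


BFS from S0:
  layer 0: {S0}
  layer 1: {S11, S21}
  layer 2: {S3, S4, S18, S20}
  layer 3: {S7, S17}
  layer 4: {S1, S8, S19}
  layer 5: {S5}
Reachable set: {S0, S1, S3, S4, S5, S7, S8, S11, S17, S18, S19, S20, S21}
Count = 13

13


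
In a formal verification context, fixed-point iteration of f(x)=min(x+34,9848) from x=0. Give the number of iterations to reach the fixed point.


Step 1: x=0, cap=9848, increment=34
Step 2: x grows by 34 each step until capped at 9848; fixed point is x=9848
Step 3: iterations = ceil(9848/34) = 290

290


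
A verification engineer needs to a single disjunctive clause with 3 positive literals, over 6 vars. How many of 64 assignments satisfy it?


Step 1: Total=2^6=64
Step 2: Unsat when all 3 false: 2^3=8
Step 3: Sat=64-8=56

56


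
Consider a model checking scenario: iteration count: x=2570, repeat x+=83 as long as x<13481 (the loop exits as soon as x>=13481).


Step 1: x goes from 2570 toward 13481 by 83; the body runs while x<13481, so iterations = ceil((bound-start)/step)
Step 2: Distance=10911
Step 3: ceil(10911/83)=132

132


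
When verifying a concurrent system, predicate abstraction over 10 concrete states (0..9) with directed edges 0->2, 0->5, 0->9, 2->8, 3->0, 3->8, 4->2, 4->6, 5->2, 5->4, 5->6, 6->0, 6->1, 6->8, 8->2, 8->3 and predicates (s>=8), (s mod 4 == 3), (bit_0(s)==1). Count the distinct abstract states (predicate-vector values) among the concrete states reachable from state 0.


BFS from 0:
Concrete reachable: {0, 1, 2, 3, 4, 5, 6, 8, 9}
Abstract via predicates (s>=8), (s mod 4 == 3), (bit_0(s)==1):
  (0,0,0) <- {0, 2, 4, 6}
  (0,0,1) <- {1, 5}
  (0,1,1) <- {3}
  (1,0,0) <- {8}
  (1,0,1) <- {9}
Distinct abstract states = 5

5


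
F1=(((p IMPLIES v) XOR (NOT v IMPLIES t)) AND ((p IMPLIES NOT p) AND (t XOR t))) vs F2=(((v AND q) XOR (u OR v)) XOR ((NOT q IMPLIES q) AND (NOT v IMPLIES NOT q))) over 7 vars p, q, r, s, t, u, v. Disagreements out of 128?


F1 = (((p IMPLIES v) XOR (NOT v IMPLIES t)) AND ((p IMPLIES NOT p) AND (t XOR t)))
F2 = (((v AND q) XOR (u OR v)) XOR ((NOT q IMPLIES q) AND (NOT v IMPLIES NOT q)))
Evaluate both on each of 128 rows (bits = p,q,r,s,t,u,v):
  row 0 [0000000]: F1=0 F2=0 -> 0
  row 1 [0000001]: F1=0 F2=1 (differ) -> 1
  row 2 [0000010]: F1=0 F2=1 (differ) -> 1
  row 3 [0000011]: F1=0 F2=1 (differ) -> 1
  row 4 [0000100]: F1=0 F2=0 -> 0
  (every remaining row is evaluated the same way; all 128 results are listed next)
Full result column, 8 rows per line (p,q,r,s fixed per line; t,u,v runs 000..111 left to right):
  rows 0-7 [p,q,r,s=0000]: 01110111  (ones: 6)
  rows 8-15 [p,q,r,s=0001]: 01110111  (ones: 6)
  rows 16-23 [p,q,r,s=0010]: 01110111  (ones: 6)
  rows 24-31 [p,q,r,s=0011]: 01110111  (ones: 6)
  rows 32-39 [p,q,r,s=0100]: 01110111  (ones: 6)
  rows 40-47 [p,q,r,s=0101]: 01110111  (ones: 6)
  rows 48-55 [p,q,r,s=0110]: 01110111  (ones: 6)
  rows 56-63 [p,q,r,s=0111]: 01110111  (ones: 6)
  rows 64-71 [p,q,r,s=1000]: 01110111  (ones: 6)
  rows 72-79 [p,q,r,s=1001]: 01110111  (ones: 6)
  rows 80-87 [p,q,r,s=1010]: 01110111  (ones: 6)
  rows 88-95 [p,q,r,s=1011]: 01110111  (ones: 6)
  rows 96-103 [p,q,r,s=1100]: 01110111  (ones: 6)
  rows 104-111 [p,q,r,s=1101]: 01110111  (ones: 6)
  rows 112-119 [p,q,r,s=1110]: 01110111  (ones: 6)
  rows 120-127 [p,q,r,s=1111]: 01110111  (ones: 6)
Disagreements = 6+6+6+6+6+6+6+6+6+6+6+6+6+6+6+6 = 96

96


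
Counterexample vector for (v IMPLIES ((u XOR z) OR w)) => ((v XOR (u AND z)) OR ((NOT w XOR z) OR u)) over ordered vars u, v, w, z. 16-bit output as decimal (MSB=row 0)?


F1 = (v IMPLIES ((u XOR z) OR w))
F2 = ((v XOR (u AND z)) OR ((NOT w XOR z) OR u))
Counterexample to F1=>F2 is where F1=1 and F2=0.
Evaluate each row (bits = u,v,w,z, MSB first):
  row 0 [0000]: F1=1 F2=1 -> F1&~F2 -> 0
  row 1 [0001]: F1=1 F2=0 -> F1&~F2 -> 1
  row 2 [0010]: F1=1 F2=0 -> F1&~F2 -> 1
  row 3 [0011]: F1=1 F2=1 -> F1&~F2 -> 0
  row 4 [0100]: F1=0 F2=1 -> F1&~F2 -> 0
  row 5 [0101]: F1=1 F2=1 -> F1&~F2 -> 0
  row 6 [0110]: F1=1 F2=1 -> F1&~F2 -> 0
  row 7 [0111]: F1=1 F2=1 -> F1&~F2 -> 0
  row 8 [1000]: F1=1 F2=1 -> F1&~F2 -> 0
  row 9 [1001]: F1=1 F2=1 -> F1&~F2 -> 0
  row 10 [1010]: F1=1 F2=1 -> F1&~F2 -> 0
  row 11 [1011]: F1=1 F2=1 -> F1&~F2 -> 0
  row 12 [1100]: F1=1 F2=1 -> F1&~F2 -> 0
  row 13 [1101]: F1=0 F2=1 -> F1&~F2 -> 0
  row 14 [1110]: F1=1 F2=1 -> F1&~F2 -> 0
  row 15 [1111]: F1=1 F2=1 -> F1&~F2 -> 0
Full result column, 4 rows per line (u,v fixed per line; w,z runs 00..11 left to right):
  rows 0-3 [u,v=00]: 0110  = hex 6
  rows 4-7 [u,v=01]: 0000  = hex 0
  rows 8-11 [u,v=10]: 0000  = hex 0
  rows 12-15 [u,v=11]: 0000  = hex 0
Counterexample vector (row 0 .. row 15) = 0110000000000000
Output column grouped in 4s = 0110 0000 0000 0000 = 0x6000
Convert to decimal digit by digit (value = value*16 + digit):
  6 -> 6
  6*16 + 0 = 96
  96*16 + 0 = 1536
  1536*16 + 0 = 24576
Decimal = 24576

24576


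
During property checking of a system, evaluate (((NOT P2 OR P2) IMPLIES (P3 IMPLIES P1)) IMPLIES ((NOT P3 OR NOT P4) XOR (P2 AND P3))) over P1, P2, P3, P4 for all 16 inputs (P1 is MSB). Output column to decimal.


Formula: (((NOT P2 OR P2) IMPLIES (P3 IMPLIES P1)) IMPLIES ((NOT P3 OR NOT P4) XOR (P2 AND P3))) over P1, P2, P3, P4 (16 rows)
Evaluate each row (bits = P1,P2,P3,P4, MSB first):
  row 0 [0000]: (((NOT 0 OR 0) IMPLIES (0 IMPLIES 0)) IMPLIES ((NOT 0 OR NOT 0) XOR (0 AND 0))) -> 1
  row 1 [0001]: (((NOT 0 OR 0) IMPLIES (0 IMPLIES 0)) IMPLIES ((NOT 0 OR NOT 1) XOR (0 AND 0))) -> 1
  row 2 [0010]: (((NOT 0 OR 0) IMPLIES (1 IMPLIES 0)) IMPLIES ((NOT 1 OR NOT 0) XOR (0 AND 1))) -> 1
  row 3 [0011]: (((NOT 0 OR 0) IMPLIES (1 IMPLIES 0)) IMPLIES ((NOT 1 OR NOT 1) XOR (0 AND 1))) -> 1
  row 4 [0100]: (((NOT 1 OR 1) IMPLIES (0 IMPLIES 0)) IMPLIES ((NOT 0 OR NOT 0) XOR (1 AND 0))) -> 1
  row 5 [0101]: (((NOT 1 OR 1) IMPLIES (0 IMPLIES 0)) IMPLIES ((NOT 0 OR NOT 1) XOR (1 AND 0))) -> 1
  row 6 [0110]: (((NOT 1 OR 1) IMPLIES (1 IMPLIES 0)) IMPLIES ((NOT 1 OR NOT 0) XOR (1 AND 1))) -> 1
  row 7 [0111]: (((NOT 1 OR 1) IMPLIES (1 IMPLIES 0)) IMPLIES ((NOT 1 OR NOT 1) XOR (1 AND 1))) -> 1
  row 8 [1000]: (((NOT 0 OR 0) IMPLIES (0 IMPLIES 1)) IMPLIES ((NOT 0 OR NOT 0) XOR (0 AND 0))) -> 1
  row 9 [1001]: (((NOT 0 OR 0) IMPLIES (0 IMPLIES 1)) IMPLIES ((NOT 0 OR NOT 1) XOR (0 AND 0))) -> 1
  row 10 [1010]: (((NOT 0 OR 0) IMPLIES (1 IMPLIES 1)) IMPLIES ((NOT 1 OR NOT 0) XOR (0 AND 1))) -> 1
  row 11 [1011]: (((NOT 0 OR 0) IMPLIES (1 IMPLIES 1)) IMPLIES ((NOT 1 OR NOT 1) XOR (0 AND 1))) -> 0
  row 12 [1100]: (((NOT 1 OR 1) IMPLIES (0 IMPLIES 1)) IMPLIES ((NOT 0 OR NOT 0) XOR (1 AND 0))) -> 1
  row 13 [1101]: (((NOT 1 OR 1) IMPLIES (0 IMPLIES 1)) IMPLIES ((NOT 0 OR NOT 1) XOR (1 AND 0))) -> 1
  row 14 [1110]: (((NOT 1 OR 1) IMPLIES (1 IMPLIES 1)) IMPLIES ((NOT 1 OR NOT 0) XOR (1 AND 1))) -> 0
  row 15 [1111]: (((NOT 1 OR 1) IMPLIES (1 IMPLIES 1)) IMPLIES ((NOT 1 OR NOT 1) XOR (1 AND 1))) -> 1
Full result column, 4 rows per line (P1,P2 fixed per line; P3,P4 runs 00..11 left to right):
  rows 0-3 [P1,P2=00]: 1111  = hex F
  rows 4-7 [P1,P2=01]: 1111  = hex F
  rows 8-11 [P1,P2=10]: 1110  = hex E
  rows 12-15 [P1,P2=11]: 1101  = hex D
Output column (row 0 .. row 15) = 1111111111101101
Output column grouped in 4s = 1111 1111 1110 1101 = 0xFFED
Convert to decimal digit by digit (value = value*16 + digit):
  F -> 15
  15*16 + 15 (F) = 255
  255*16 + 14 (E) = 4094
  4094*16 + 13 (D) = 65517
Decimal = 65517

65517


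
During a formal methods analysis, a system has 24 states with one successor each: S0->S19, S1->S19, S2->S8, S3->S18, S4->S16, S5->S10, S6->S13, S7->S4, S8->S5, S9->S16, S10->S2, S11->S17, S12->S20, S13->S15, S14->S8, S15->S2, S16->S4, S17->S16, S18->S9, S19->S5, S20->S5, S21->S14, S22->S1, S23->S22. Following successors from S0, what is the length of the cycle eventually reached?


Trace from S0 until a state repeats:
  S0 -> S19 -> S5 -> S10 -> S2 -> S8 -> S5
S5 first seen at step 2, revisited at step 6.
Cycle length = 6 - 2 = 4

4


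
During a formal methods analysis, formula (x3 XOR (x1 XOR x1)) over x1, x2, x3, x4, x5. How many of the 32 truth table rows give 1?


Formula: (x3 XOR (x1 XOR x1)) over 5 vars (32 rows)
Evaluate each row (x1, x2, x3, x4, x5 as bits, MSB first):
  row 0 [00000]: (0 XOR (0 XOR 0)) -> 0
  row 1 [00001]: (0 XOR (0 XOR 0)) -> 0
  row 2 [00010]: (0 XOR (0 XOR 0)) -> 0
  row 3 [00011]: (0 XOR (0 XOR 0)) -> 0
  row 4 [00100]: (1 XOR (0 XOR 0)) -> 1
  row 5 [00101]: (1 XOR (0 XOR 0)) -> 1
  row 6 [00110]: (1 XOR (0 XOR 0)) -> 1
  row 7 [00111]: (1 XOR (0 XOR 0)) -> 1
  row 8 [01000]: (0 XOR (0 XOR 0)) -> 0
  row 9 [01001]: (0 XOR (0 XOR 0)) -> 0
  row 10 [01010]: (0 XOR (0 XOR 0)) -> 0
  row 11 [01011]: (0 XOR (0 XOR 0)) -> 0
  row 12 [01100]: (1 XOR (0 XOR 0)) -> 1
  row 13 [01101]: (1 XOR (0 XOR 0)) -> 1
  row 14 [01110]: (1 XOR (0 XOR 0)) -> 1
  row 15 [01111]: (1 XOR (0 XOR 0)) -> 1
  row 16 [10000]: (0 XOR (1 XOR 1)) -> 0
  row 17 [10001]: (0 XOR (1 XOR 1)) -> 0
  row 18 [10010]: (0 XOR (1 XOR 1)) -> 0
  row 19 [10011]: (0 XOR (1 XOR 1)) -> 0
  row 20 [10100]: (1 XOR (1 XOR 1)) -> 1
  row 21 [10101]: (1 XOR (1 XOR 1)) -> 1
  row 22 [10110]: (1 XOR (1 XOR 1)) -> 1
  row 23 [10111]: (1 XOR (1 XOR 1)) -> 1
  row 24 [11000]: (0 XOR (1 XOR 1)) -> 0
  row 25 [11001]: (0 XOR (1 XOR 1)) -> 0
  row 26 [11010]: (0 XOR (1 XOR 1)) -> 0
  row 27 [11011]: (0 XOR (1 XOR 1)) -> 0
  row 28 [11100]: (1 XOR (1 XOR 1)) -> 1
  row 29 [11101]: (1 XOR (1 XOR 1)) -> 1
  row 30 [11110]: (1 XOR (1 XOR 1)) -> 1
  row 31 [11111]: (1 XOR (1 XOR 1)) -> 1
Full result column, 8 rows per line (x1,x2 fixed per line; x3,x4,x5 runs 000..111 left to right):
  rows 0-7 [x1,x2=00]: 00001111  (ones: 4)
  rows 8-15 [x1,x2=01]: 00001111  (ones: 4)
  rows 16-23 [x1,x2=10]: 00001111  (ones: 4)
  rows 24-31 [x1,x2=11]: 00001111  (ones: 4)
Count of 1-rows = 4+4+4+4 = 16

16


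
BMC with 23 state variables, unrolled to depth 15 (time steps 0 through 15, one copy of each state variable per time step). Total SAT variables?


BMC unrolls to depth k, creating one copy of each state var for steps 0..k.
Step count = 15 + 1 = 16 (steps 0 through 15)
Vars per step = 23
Total = 23 * 16 = 368

368


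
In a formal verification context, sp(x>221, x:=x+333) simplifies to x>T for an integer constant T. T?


Formula: sp(P, x:=E) = exists old_x. (x = E[old_x/x]) AND P[old_x/x] (old_x is the value of x before the assignment; eliminate old_x by solving x = E[old_x/x] for old_x)
Step 1: Precondition P: x>221, i.e. old_x > 221
Step 2: Assignment gives x = old_x + 333, so old_x = x - 333
Step 3: Substitute into P: x - 333 > 221
Step 4: Simplify: x > 221+333 = 554

554


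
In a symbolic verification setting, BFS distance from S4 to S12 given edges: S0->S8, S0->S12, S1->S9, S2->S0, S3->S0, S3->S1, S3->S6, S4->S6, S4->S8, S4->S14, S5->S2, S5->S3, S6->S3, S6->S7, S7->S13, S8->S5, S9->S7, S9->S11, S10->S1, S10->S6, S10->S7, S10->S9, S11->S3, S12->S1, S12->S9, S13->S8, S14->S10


BFS layer-by-layer from S4:
  dist 0: {S4}
  dist 1: {S6, S8, S14}
  dist 2: {S3, S5, S7, S10}
  dist 3: {S0, S1, S2, S9, S13}
  dist 4: {S11, S12}
  -> S12 reached at distance 4
Shortest path length = 4

4


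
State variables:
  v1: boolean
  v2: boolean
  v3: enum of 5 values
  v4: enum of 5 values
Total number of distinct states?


State space = product of domain sizes of all variables.
Domain sizes:
  v1 (boolean): 2
  v2 (boolean): 2
  v3 (enum of 5 values): 5
  v4 (enum of 5 values): 5
Product = 2 * 2 * 5 * 5 = 100

100


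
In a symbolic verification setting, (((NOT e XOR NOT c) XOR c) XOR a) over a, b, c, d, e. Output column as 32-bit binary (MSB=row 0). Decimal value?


Formula: (((NOT e XOR NOT c) XOR c) XOR a) over a, b, c, d, e (32 rows)
Evaluate each row (bits = a,b,c,d,e, MSB first):
  row 0 [00000]: (((NOT 0 XOR NOT 0) XOR 0) XOR 0) -> 0
  row 1 [00001]: (((NOT 1 XOR NOT 0) XOR 0) XOR 0) -> 1
  row 2 [00010]: (((NOT 0 XOR NOT 0) XOR 0) XOR 0) -> 0
  row 3 [00011]: (((NOT 1 XOR NOT 0) XOR 0) XOR 0) -> 1
  row 4 [00100]: (((NOT 0 XOR NOT 1) XOR 1) XOR 0) -> 0
  row 5 [00101]: (((NOT 1 XOR NOT 1) XOR 1) XOR 0) -> 1
  row 6 [00110]: (((NOT 0 XOR NOT 1) XOR 1) XOR 0) -> 0
  row 7 [00111]: (((NOT 1 XOR NOT 1) XOR 1) XOR 0) -> 1
  row 8 [01000]: (((NOT 0 XOR NOT 0) XOR 0) XOR 0) -> 0
  row 9 [01001]: (((NOT 1 XOR NOT 0) XOR 0) XOR 0) -> 1
  row 10 [01010]: (((NOT 0 XOR NOT 0) XOR 0) XOR 0) -> 0
  row 11 [01011]: (((NOT 1 XOR NOT 0) XOR 0) XOR 0) -> 1
  row 12 [01100]: (((NOT 0 XOR NOT 1) XOR 1) XOR 0) -> 0
  row 13 [01101]: (((NOT 1 XOR NOT 1) XOR 1) XOR 0) -> 1
  row 14 [01110]: (((NOT 0 XOR NOT 1) XOR 1) XOR 0) -> 0
  row 15 [01111]: (((NOT 1 XOR NOT 1) XOR 1) XOR 0) -> 1
  row 16 [10000]: (((NOT 0 XOR NOT 0) XOR 0) XOR 1) -> 1
  row 17 [10001]: (((NOT 1 XOR NOT 0) XOR 0) XOR 1) -> 0
  row 18 [10010]: (((NOT 0 XOR NOT 0) XOR 0) XOR 1) -> 1
  row 19 [10011]: (((NOT 1 XOR NOT 0) XOR 0) XOR 1) -> 0
  row 20 [10100]: (((NOT 0 XOR NOT 1) XOR 1) XOR 1) -> 1
  row 21 [10101]: (((NOT 1 XOR NOT 1) XOR 1) XOR 1) -> 0
  row 22 [10110]: (((NOT 0 XOR NOT 1) XOR 1) XOR 1) -> 1
  row 23 [10111]: (((NOT 1 XOR NOT 1) XOR 1) XOR 1) -> 0
  row 24 [11000]: (((NOT 0 XOR NOT 0) XOR 0) XOR 1) -> 1
  row 25 [11001]: (((NOT 1 XOR NOT 0) XOR 0) XOR 1) -> 0
  row 26 [11010]: (((NOT 0 XOR NOT 0) XOR 0) XOR 1) -> 1
  row 27 [11011]: (((NOT 1 XOR NOT 0) XOR 0) XOR 1) -> 0
  row 28 [11100]: (((NOT 0 XOR NOT 1) XOR 1) XOR 1) -> 1
  row 29 [11101]: (((NOT 1 XOR NOT 1) XOR 1) XOR 1) -> 0
  row 30 [11110]: (((NOT 0 XOR NOT 1) XOR 1) XOR 1) -> 1
  row 31 [11111]: (((NOT 1 XOR NOT 1) XOR 1) XOR 1) -> 0
Full result column, 4 rows per line (a,b,c fixed per line; d,e runs 00..11 left to right):
  rows 0-3 [a,b,c=000]: 0101  = hex 5
  rows 4-7 [a,b,c=001]: 0101  = hex 5
  rows 8-11 [a,b,c=010]: 0101  = hex 5
  rows 12-15 [a,b,c=011]: 0101  = hex 5
  rows 16-19 [a,b,c=100]: 1010  = hex A
  rows 20-23 [a,b,c=101]: 1010  = hex A
  rows 24-27 [a,b,c=110]: 1010  = hex A
  rows 28-31 [a,b,c=111]: 1010  = hex A
Output column (row 0 .. row 31) = 01010101010101011010101010101010
Output column grouped in 4s = 0101 0101 0101 0101 1010 1010 1010 1010 = 0x5555AAAA
Convert to decimal digit by digit (value = value*16 + digit):
  5 -> 5
  5*16 + 5 = 85
  85*16 + 5 = 1365
  1365*16 + 5 = 21845
  21845*16 + 10 (A) = 349530
  349530*16 + 10 (A) = 5592490
  5592490*16 + 10 (A) = 89479850
  89479850*16 + 10 (A) = 1431677610
Decimal = 1431677610

1431677610


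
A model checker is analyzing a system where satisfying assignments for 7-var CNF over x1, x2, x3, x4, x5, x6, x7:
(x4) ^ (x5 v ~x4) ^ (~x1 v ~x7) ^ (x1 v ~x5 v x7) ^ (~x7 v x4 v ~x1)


CNF with 5 clauses over 7 vars (128 assignments).
An assignment satisfies CNF iff every clause has >=1 true literal.
Check each row (bits = x1,x2,x3,x4,x5,x6,x7; clause T/F shown):
  row 0 [0000000]: clauses=FTTTT -> 0
  row 1 [0000001]: clauses=FTTTT -> 0
  row 2 [0000010]: clauses=FTTTT -> 0
  row 3 [0000011]: clauses=FTTTT -> 0
  row 4 [0000100]: clauses=FTTFT -> 0
  (every remaining row is evaluated the same way; all 128 results are listed next)
Full result column, 8 rows per line (x1,x2,x3,x4 fixed per line; x5,x6,x7 runs 000..111 left to right):
  rows 0-7 [x1,x2,x3,x4=0000]: 00000000  (ones: 0)
  rows 8-15 [x1,x2,x3,x4=0001]: 00000101  (ones: 2)
  rows 16-23 [x1,x2,x3,x4=0010]: 00000000  (ones: 0)
  rows 24-31 [x1,x2,x3,x4=0011]: 00000101  (ones: 2)
  rows 32-39 [x1,x2,x3,x4=0100]: 00000000  (ones: 0)
  rows 40-47 [x1,x2,x3,x4=0101]: 00000101  (ones: 2)
  rows 48-55 [x1,x2,x3,x4=0110]: 00000000  (ones: 0)
  rows 56-63 [x1,x2,x3,x4=0111]: 00000101  (ones: 2)
  rows 64-71 [x1,x2,x3,x4=1000]: 00000000  (ones: 0)
  rows 72-79 [x1,x2,x3,x4=1001]: 00001010  (ones: 2)
  rows 80-87 [x1,x2,x3,x4=1010]: 00000000  (ones: 0)
  rows 88-95 [x1,x2,x3,x4=1011]: 00001010  (ones: 2)
  rows 96-103 [x1,x2,x3,x4=1100]: 00000000  (ones: 0)
  rows 104-111 [x1,x2,x3,x4=1101]: 00001010  (ones: 2)
  rows 112-119 [x1,x2,x3,x4=1110]: 00000000  (ones: 0)
  rows 120-127 [x1,x2,x3,x4=1111]: 00001010  (ones: 2)
Satisfying assignments = 0+2+0+2+0+2+0+2+0+2+0+2+0+2+0+2 = 16

16


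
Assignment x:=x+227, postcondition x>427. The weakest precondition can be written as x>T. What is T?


Formula: wp(x:=E, P) = P[E/x] (substitute E for x in postcondition)
Step 1: Postcondition: x>427
Step 2: Substitute x+227 for x: x+227>427
Step 3: Solve for x: x > 427-227 = 200

200


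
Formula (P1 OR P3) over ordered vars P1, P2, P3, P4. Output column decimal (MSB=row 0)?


Formula: (P1 OR P3) over P1, P2, P3, P4 (16 rows)
Evaluate each row (bits = P1,P2,P3,P4, MSB first):
  row 0 [0000]: (0 OR 0) -> 0
  row 1 [0001]: (0 OR 0) -> 0
  row 2 [0010]: (0 OR 1) -> 1
  row 3 [0011]: (0 OR 1) -> 1
  row 4 [0100]: (0 OR 0) -> 0
  row 5 [0101]: (0 OR 0) -> 0
  row 6 [0110]: (0 OR 1) -> 1
  row 7 [0111]: (0 OR 1) -> 1
  row 8 [1000]: (1 OR 0) -> 1
  row 9 [1001]: (1 OR 0) -> 1
  row 10 [1010]: (1 OR 1) -> 1
  row 11 [1011]: (1 OR 1) -> 1
  row 12 [1100]: (1 OR 0) -> 1
  row 13 [1101]: (1 OR 0) -> 1
  row 14 [1110]: (1 OR 1) -> 1
  row 15 [1111]: (1 OR 1) -> 1
Full result column, 4 rows per line (P1,P2 fixed per line; P3,P4 runs 00..11 left to right):
  rows 0-3 [P1,P2=00]: 0011  = hex 3
  rows 4-7 [P1,P2=01]: 0011  = hex 3
  rows 8-11 [P1,P2=10]: 1111  = hex F
  rows 12-15 [P1,P2=11]: 1111  = hex F
Output column (row 0 .. row 15) = 0011001111111111
Output column grouped in 4s = 0011 0011 1111 1111 = 0x33FF
Convert to decimal digit by digit (value = value*16 + digit):
  3 -> 3
  3*16 + 3 = 51
  51*16 + 15 (F) = 831
  831*16 + 15 (F) = 13311
Decimal = 13311

13311


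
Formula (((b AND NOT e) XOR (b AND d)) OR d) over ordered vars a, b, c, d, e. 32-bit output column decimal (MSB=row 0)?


Formula: (((b AND NOT e) XOR (b AND d)) OR d) over a, b, c, d, e (32 rows)
Evaluate each row (bits = a,b,c,d,e, MSB first):
  row 0 [00000]: (((0 AND NOT 0) XOR (0 AND 0)) OR 0) -> 0
  row 1 [00001]: (((0 AND NOT 1) XOR (0 AND 0)) OR 0) -> 0
  row 2 [00010]: (((0 AND NOT 0) XOR (0 AND 1)) OR 1) -> 1
  row 3 [00011]: (((0 AND NOT 1) XOR (0 AND 1)) OR 1) -> 1
  row 4 [00100]: (((0 AND NOT 0) XOR (0 AND 0)) OR 0) -> 0
  row 5 [00101]: (((0 AND NOT 1) XOR (0 AND 0)) OR 0) -> 0
  row 6 [00110]: (((0 AND NOT 0) XOR (0 AND 1)) OR 1) -> 1
  row 7 [00111]: (((0 AND NOT 1) XOR (0 AND 1)) OR 1) -> 1
  row 8 [01000]: (((1 AND NOT 0) XOR (1 AND 0)) OR 0) -> 1
  row 9 [01001]: (((1 AND NOT 1) XOR (1 AND 0)) OR 0) -> 0
  row 10 [01010]: (((1 AND NOT 0) XOR (1 AND 1)) OR 1) -> 1
  row 11 [01011]: (((1 AND NOT 1) XOR (1 AND 1)) OR 1) -> 1
  row 12 [01100]: (((1 AND NOT 0) XOR (1 AND 0)) OR 0) -> 1
  row 13 [01101]: (((1 AND NOT 1) XOR (1 AND 0)) OR 0) -> 0
  row 14 [01110]: (((1 AND NOT 0) XOR (1 AND 1)) OR 1) -> 1
  row 15 [01111]: (((1 AND NOT 1) XOR (1 AND 1)) OR 1) -> 1
  row 16 [10000]: (((0 AND NOT 0) XOR (0 AND 0)) OR 0) -> 0
  row 17 [10001]: (((0 AND NOT 1) XOR (0 AND 0)) OR 0) -> 0
  row 18 [10010]: (((0 AND NOT 0) XOR (0 AND 1)) OR 1) -> 1
  row 19 [10011]: (((0 AND NOT 1) XOR (0 AND 1)) OR 1) -> 1
  row 20 [10100]: (((0 AND NOT 0) XOR (0 AND 0)) OR 0) -> 0
  row 21 [10101]: (((0 AND NOT 1) XOR (0 AND 0)) OR 0) -> 0
  row 22 [10110]: (((0 AND NOT 0) XOR (0 AND 1)) OR 1) -> 1
  row 23 [10111]: (((0 AND NOT 1) XOR (0 AND 1)) OR 1) -> 1
  row 24 [11000]: (((1 AND NOT 0) XOR (1 AND 0)) OR 0) -> 1
  row 25 [11001]: (((1 AND NOT 1) XOR (1 AND 0)) OR 0) -> 0
  row 26 [11010]: (((1 AND NOT 0) XOR (1 AND 1)) OR 1) -> 1
  row 27 [11011]: (((1 AND NOT 1) XOR (1 AND 1)) OR 1) -> 1
  row 28 [11100]: (((1 AND NOT 0) XOR (1 AND 0)) OR 0) -> 1
  row 29 [11101]: (((1 AND NOT 1) XOR (1 AND 0)) OR 0) -> 0
  row 30 [11110]: (((1 AND NOT 0) XOR (1 AND 1)) OR 1) -> 1
  row 31 [11111]: (((1 AND NOT 1) XOR (1 AND 1)) OR 1) -> 1
Full result column, 4 rows per line (a,b,c fixed per line; d,e runs 00..11 left to right):
  rows 0-3 [a,b,c=000]: 0011  = hex 3
  rows 4-7 [a,b,c=001]: 0011  = hex 3
  rows 8-11 [a,b,c=010]: 1011  = hex B
  rows 12-15 [a,b,c=011]: 1011  = hex B
  rows 16-19 [a,b,c=100]: 0011  = hex 3
  rows 20-23 [a,b,c=101]: 0011  = hex 3
  rows 24-27 [a,b,c=110]: 1011  = hex B
  rows 28-31 [a,b,c=111]: 1011  = hex B
Output column (row 0 .. row 31) = 00110011101110110011001110111011
Output column grouped in 4s = 0011 0011 1011 1011 0011 0011 1011 1011 = 0x33BB33BB
Convert to decimal digit by digit (value = value*16 + digit):
  3 -> 3
  3*16 + 3 = 51
  51*16 + 11 (B) = 827
  827*16 + 11 (B) = 13243
  13243*16 + 3 = 211891
  211891*16 + 3 = 3390259
  3390259*16 + 11 (B) = 54244155
  54244155*16 + 11 (B) = 867906491
Decimal = 867906491

867906491


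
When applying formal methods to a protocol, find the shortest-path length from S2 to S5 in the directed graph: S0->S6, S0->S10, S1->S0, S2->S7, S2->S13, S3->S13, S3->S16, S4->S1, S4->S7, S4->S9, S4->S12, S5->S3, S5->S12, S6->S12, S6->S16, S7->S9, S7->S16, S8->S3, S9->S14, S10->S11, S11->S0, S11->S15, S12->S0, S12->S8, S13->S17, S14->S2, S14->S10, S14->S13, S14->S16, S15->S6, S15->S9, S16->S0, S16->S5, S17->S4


BFS layer-by-layer from S2:
  dist 0: {S2}
  dist 1: {S7, S13}
  dist 2: {S9, S16, S17}
  dist 3: {S0, S4, S5, S14}
  -> S5 reached at distance 3
Shortest path length = 3

3


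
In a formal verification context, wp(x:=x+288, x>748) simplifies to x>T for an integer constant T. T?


Formula: wp(x:=E, P) = P[E/x] (substitute E for x in postcondition)
Step 1: Postcondition: x>748
Step 2: Substitute x+288 for x: x+288>748
Step 3: Solve for x: x > 748-288 = 460

460


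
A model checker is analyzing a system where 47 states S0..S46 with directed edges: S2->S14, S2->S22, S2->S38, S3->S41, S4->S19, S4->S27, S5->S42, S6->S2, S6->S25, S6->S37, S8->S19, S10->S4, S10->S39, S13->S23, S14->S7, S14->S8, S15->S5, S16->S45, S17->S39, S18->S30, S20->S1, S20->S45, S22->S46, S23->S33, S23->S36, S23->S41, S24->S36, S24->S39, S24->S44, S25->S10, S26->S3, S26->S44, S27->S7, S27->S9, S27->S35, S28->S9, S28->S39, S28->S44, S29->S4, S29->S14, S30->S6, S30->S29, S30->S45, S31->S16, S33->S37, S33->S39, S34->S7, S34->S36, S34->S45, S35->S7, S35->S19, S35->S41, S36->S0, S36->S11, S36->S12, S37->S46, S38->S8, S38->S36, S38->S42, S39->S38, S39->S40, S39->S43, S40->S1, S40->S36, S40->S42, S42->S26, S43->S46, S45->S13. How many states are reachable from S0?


BFS from S0:
  layer 0: {S0}
Reachable set: {S0}
Count = 1

1


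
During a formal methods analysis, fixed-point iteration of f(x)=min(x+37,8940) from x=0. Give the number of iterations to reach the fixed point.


Step 1: x=0, cap=8940, increment=37
Step 2: x grows by 37 each step until capped at 8940; fixed point is x=8940
Step 3: iterations = ceil(8940/37) = 242

242


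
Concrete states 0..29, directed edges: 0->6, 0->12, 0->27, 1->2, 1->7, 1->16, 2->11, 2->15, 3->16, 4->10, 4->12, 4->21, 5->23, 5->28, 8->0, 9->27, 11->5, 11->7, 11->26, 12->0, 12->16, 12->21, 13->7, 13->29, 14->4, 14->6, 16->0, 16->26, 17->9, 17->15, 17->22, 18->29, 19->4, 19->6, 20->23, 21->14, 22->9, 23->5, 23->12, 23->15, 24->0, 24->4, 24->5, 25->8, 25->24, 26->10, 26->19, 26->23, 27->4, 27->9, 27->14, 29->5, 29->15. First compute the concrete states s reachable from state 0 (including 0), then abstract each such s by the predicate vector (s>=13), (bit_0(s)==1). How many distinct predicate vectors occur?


BFS from 0:
Concrete reachable: {0, 4, 5, 6, 9, 10, 12, 14, 15, 16, 19, 21, 23, 26, 27, 28}
Abstract via predicates (s>=13), (bit_0(s)==1):
  (0,0) <- {0, 4, 6, 10, 12}
  (0,1) <- {5, 9}
  (1,0) <- {14, 16, 26, 28}
  (1,1) <- {15, 19, 21, 23, 27}
Distinct abstract states = 4

4


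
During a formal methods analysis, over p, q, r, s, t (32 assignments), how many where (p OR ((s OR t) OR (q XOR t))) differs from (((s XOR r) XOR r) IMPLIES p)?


F1 = (p OR ((s OR t) OR (q XOR t)))
F2 = (((s XOR r) XOR r) IMPLIES p)
Evaluate both on each of 32 rows (bits = p,q,r,s,t):
  row 0 [00000]: F1=0 F2=1 (differ) -> 1
  row 1 [00001]: F1=1 F2=1 -> 0
  row 2 [00010]: F1=1 F2=0 (differ) -> 1
  row 3 [00011]: F1=1 F2=0 (differ) -> 1
  row 4 [00100]: F1=0 F2=1 (differ) -> 1
  row 5 [00101]: F1=1 F2=1 -> 0
  row 6 [00110]: F1=1 F2=0 (differ) -> 1
  row 7 [00111]: F1=1 F2=0 (differ) -> 1
  row 8 [01000]: F1=1 F2=1 -> 0
  row 9 [01001]: F1=1 F2=1 -> 0
  row 10 [01010]: F1=1 F2=0 (differ) -> 1
  row 11 [01011]: F1=1 F2=0 (differ) -> 1
  row 12 [01100]: F1=1 F2=1 -> 0
  row 13 [01101]: F1=1 F2=1 -> 0
  row 14 [01110]: F1=1 F2=0 (differ) -> 1
  row 15 [01111]: F1=1 F2=0 (differ) -> 1
  row 16 [10000]: F1=1 F2=1 -> 0
  row 17 [10001]: F1=1 F2=1 -> 0
  row 18 [10010]: F1=1 F2=1 -> 0
  row 19 [10011]: F1=1 F2=1 -> 0
  row 20 [10100]: F1=1 F2=1 -> 0
  row 21 [10101]: F1=1 F2=1 -> 0
  row 22 [10110]: F1=1 F2=1 -> 0
  row 23 [10111]: F1=1 F2=1 -> 0
  row 24 [11000]: F1=1 F2=1 -> 0
  row 25 [11001]: F1=1 F2=1 -> 0
  row 26 [11010]: F1=1 F2=1 -> 0
  row 27 [11011]: F1=1 F2=1 -> 0
  row 28 [11100]: F1=1 F2=1 -> 0
  row 29 [11101]: F1=1 F2=1 -> 0
  row 30 [11110]: F1=1 F2=1 -> 0
  row 31 [11111]: F1=1 F2=1 -> 0
Full result column, 8 rows per line (p,q fixed per line; r,s,t runs 000..111 left to right):
  rows 0-7 [p,q=00]: 10111011  (ones: 6)
  rows 8-15 [p,q=01]: 00110011  (ones: 4)
  rows 16-23 [p,q=10]: 00000000  (ones: 0)
  rows 24-31 [p,q=11]: 00000000  (ones: 0)
Disagreements = 6+4+0+0 = 10

10


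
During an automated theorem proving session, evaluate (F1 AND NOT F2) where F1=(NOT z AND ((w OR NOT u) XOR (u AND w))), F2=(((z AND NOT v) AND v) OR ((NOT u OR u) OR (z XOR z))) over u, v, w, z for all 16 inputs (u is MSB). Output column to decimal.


F1 = (NOT z AND ((w OR NOT u) XOR (u AND w)))
F2 = (((z AND NOT v) AND v) OR ((NOT u OR u) OR (z XOR z)))
Counterexample to F1=>F2 is where F1=1 and F2=0.
Evaluate each row (bits = u,v,w,z, MSB first):
  row 0 [0000]: F1=1 F2=1 -> F1&~F2 -> 0
  row 1 [0001]: F1=0 F2=1 -> F1&~F2 -> 0
  row 2 [0010]: F1=1 F2=1 -> F1&~F2 -> 0
  row 3 [0011]: F1=0 F2=1 -> F1&~F2 -> 0
  row 4 [0100]: F1=1 F2=1 -> F1&~F2 -> 0
  row 5 [0101]: F1=0 F2=1 -> F1&~F2 -> 0
  row 6 [0110]: F1=1 F2=1 -> F1&~F2 -> 0
  row 7 [0111]: F1=0 F2=1 -> F1&~F2 -> 0
  row 8 [1000]: F1=0 F2=1 -> F1&~F2 -> 0
  row 9 [1001]: F1=0 F2=1 -> F1&~F2 -> 0
  row 10 [1010]: F1=0 F2=1 -> F1&~F2 -> 0
  row 11 [1011]: F1=0 F2=1 -> F1&~F2 -> 0
  row 12 [1100]: F1=0 F2=1 -> F1&~F2 -> 0
  row 13 [1101]: F1=0 F2=1 -> F1&~F2 -> 0
  row 14 [1110]: F1=0 F2=1 -> F1&~F2 -> 0
  row 15 [1111]: F1=0 F2=1 -> F1&~F2 -> 0
Full result column, 4 rows per line (u,v fixed per line; w,z runs 00..11 left to right):
  rows 0-3 [u,v=00]: 0000  = hex 0
  rows 4-7 [u,v=01]: 0000  = hex 0
  rows 8-11 [u,v=10]: 0000  = hex 0
  rows 12-15 [u,v=11]: 0000  = hex 0
Counterexample vector (row 0 .. row 15) = 0000000000000000
Output column grouped in 4s = 0000 0000 0000 0000 = 0x0000
Convert to decimal digit by digit (value = value*16 + digit):
  0 -> 0
  0*16 + 0 = 0
  0*16 + 0 = 0
  0*16 + 0 = 0
Decimal = 0

0


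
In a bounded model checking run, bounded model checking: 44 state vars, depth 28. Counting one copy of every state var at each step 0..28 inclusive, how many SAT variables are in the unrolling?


BMC unrolls to depth k, creating one copy of each state var for steps 0..k.
Step count = 28 + 1 = 29 (steps 0 through 28)
Vars per step = 44
Total = 44 * 29 = 1276

1276


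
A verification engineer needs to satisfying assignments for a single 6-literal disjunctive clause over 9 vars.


Step 1: Total=2^9=512
Step 2: Unsat when all 6 false: 2^3=8
Step 3: Sat=512-8=504

504


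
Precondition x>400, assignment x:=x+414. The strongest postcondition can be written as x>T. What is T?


Formula: sp(P, x:=E) = exists old_x. (x = E[old_x/x]) AND P[old_x/x] (old_x is the value of x before the assignment; eliminate old_x by solving x = E[old_x/x] for old_x)
Step 1: Precondition P: x>400, i.e. old_x > 400
Step 2: Assignment gives x = old_x + 414, so old_x = x - 414
Step 3: Substitute into P: x - 414 > 400
Step 4: Simplify: x > 400+414 = 814

814


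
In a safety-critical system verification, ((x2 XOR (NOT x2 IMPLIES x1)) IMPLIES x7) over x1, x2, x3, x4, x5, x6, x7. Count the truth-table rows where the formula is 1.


Formula: ((x2 XOR (NOT x2 IMPLIES x1)) IMPLIES x7) over 7 vars (128 rows)
Evaluate each row (x1, x2, x3, x4, x5, x6, x7 as bits, MSB first):
  row 0 [0000000]: ((0 XOR (NOT 0 IMPLIES 0)) IMPLIES 0) -> 1
  row 1 [0000001]: ((0 XOR (NOT 0 IMPLIES 0)) IMPLIES 1) -> 1
  row 2 [0000010]: ((0 XOR (NOT 0 IMPLIES 0)) IMPLIES 0) -> 1
  row 3 [0000011]: ((0 XOR (NOT 0 IMPLIES 0)) IMPLIES 1) -> 1
  row 4 [0000100]: ((0 XOR (NOT 0 IMPLIES 0)) IMPLIES 0) -> 1
  (every remaining row is evaluated the same way; all 128 results are listed next)
Full result column, 8 rows per line (x1,x2,x3,x4 fixed per line; x5,x6,x7 runs 000..111 left to right):
  rows 0-7 [x1,x2,x3,x4=0000]: 11111111  (ones: 8)
  rows 8-15 [x1,x2,x3,x4=0001]: 11111111  (ones: 8)
  rows 16-23 [x1,x2,x3,x4=0010]: 11111111  (ones: 8)
  rows 24-31 [x1,x2,x3,x4=0011]: 11111111  (ones: 8)
  rows 32-39 [x1,x2,x3,x4=0100]: 11111111  (ones: 8)
  rows 40-47 [x1,x2,x3,x4=0101]: 11111111  (ones: 8)
  rows 48-55 [x1,x2,x3,x4=0110]: 11111111  (ones: 8)
  rows 56-63 [x1,x2,x3,x4=0111]: 11111111  (ones: 8)
  rows 64-71 [x1,x2,x3,x4=1000]: 01010101  (ones: 4)
  rows 72-79 [x1,x2,x3,x4=1001]: 01010101  (ones: 4)
  rows 80-87 [x1,x2,x3,x4=1010]: 01010101  (ones: 4)
  rows 88-95 [x1,x2,x3,x4=1011]: 01010101  (ones: 4)
  rows 96-103 [x1,x2,x3,x4=1100]: 11111111  (ones: 8)
  rows 104-111 [x1,x2,x3,x4=1101]: 11111111  (ones: 8)
  rows 112-119 [x1,x2,x3,x4=1110]: 11111111  (ones: 8)
  rows 120-127 [x1,x2,x3,x4=1111]: 11111111  (ones: 8)
Count of 1-rows = 8+8+8+8+8+8+8+8+4+4+4+4+8+8+8+8 = 112

112
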